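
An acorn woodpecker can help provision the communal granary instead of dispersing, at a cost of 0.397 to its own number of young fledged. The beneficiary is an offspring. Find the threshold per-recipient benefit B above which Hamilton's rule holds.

r to an offspring = 0.5 (one parent–offspring link: r = (1/2)^1 = 1/2).
Hamilton's rule with n recipients of equal r: n·r·B > C, so B > C/(n·r) = 0.397/(1·0.5) = 0.794.

0.794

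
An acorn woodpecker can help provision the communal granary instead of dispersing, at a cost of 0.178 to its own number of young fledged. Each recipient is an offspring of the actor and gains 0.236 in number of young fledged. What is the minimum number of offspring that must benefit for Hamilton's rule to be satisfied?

r to an offspring = 0.5 (one parent–offspring link: r = (1/2)^1 = 1/2).
Hamilton's rule: n·r·B > C  ⇒  n > C/(r·B) = 0.178/(0.5·0.236) = 1.508.
The smallest integer exceeding 1.508 is 2.

2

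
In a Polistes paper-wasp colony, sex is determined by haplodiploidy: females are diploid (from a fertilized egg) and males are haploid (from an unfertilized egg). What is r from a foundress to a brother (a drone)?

0.25

Her haploid brother carries none of their father's genes and a random half of their mother's genome; that half matches the maternal half of her own genome with probability 1/2: r = 1/2 · 1/2 = 1/4.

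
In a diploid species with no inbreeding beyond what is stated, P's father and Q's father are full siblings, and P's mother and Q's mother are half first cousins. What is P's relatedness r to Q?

Relatedness sums over independent paths through distinct common ancestors.
P and Q are related in two ways: first cousins through their fathers (r = 1/8) and half second cousins through their mothers (r = 1/64).
r = 1/8 + 1/64 = 0.140625.

0.140625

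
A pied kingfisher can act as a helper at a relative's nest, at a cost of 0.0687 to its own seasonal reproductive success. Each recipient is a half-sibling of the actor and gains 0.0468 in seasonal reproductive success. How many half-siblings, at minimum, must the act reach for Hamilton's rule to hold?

r to a half-sibling = 1/4 (half-sibs share one parent — one path of length 2: r = (1/2)^2 = 1/4).
Hamilton's rule: n·r·B > C  ⇒  n > C/(r·B) = 0.0687/(0.25·0.0468) = 5.872.
The smallest integer exceeding 5.872 is 6.

6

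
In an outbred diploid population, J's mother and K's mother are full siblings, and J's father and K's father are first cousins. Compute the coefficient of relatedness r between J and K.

0.15625

Independent pedigree routes through distinct common ancestors add.
J and K are related in two ways: first cousins through their mothers (r = 1/8) and second cousins through their fathers (r = 1/32).
r = 1/8 + 1/32 = 0.15625.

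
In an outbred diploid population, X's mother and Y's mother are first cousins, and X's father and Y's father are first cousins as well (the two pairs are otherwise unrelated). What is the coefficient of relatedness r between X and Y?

With two independent routes of shared ancestry, r is the sum of the two contributions.
X and Y are related in two ways: second cousins through their mothers (r = 1/32) and second cousins through their fathers (r = 1/32).
r = 1/32 + 1/32 = 0.0625.

0.0625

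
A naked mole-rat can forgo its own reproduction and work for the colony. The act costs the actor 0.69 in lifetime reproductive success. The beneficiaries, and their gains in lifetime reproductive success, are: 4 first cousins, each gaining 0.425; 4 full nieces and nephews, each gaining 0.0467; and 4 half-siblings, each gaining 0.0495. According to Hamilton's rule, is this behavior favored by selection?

No

Hamilton's rule: the trait is favored when the sum of r·B over every recipient exceeds the actor's cost C.
r to a first cousin = 0.125 (first cousins share one grandparent pair — two paths of length 4: r = 2·(1/2)^4 = 1/8).
r to a full niece or nephew = 1/4 (full aunt/uncle↔niece/nephew: two paths of length 3 through the shared grandparent pair: r = 2·(1/2)^3 = 1/4).
r to a half-sibling = 0.25 (half-sibs share one parent — one path of length 2: r = (1/2)^2 = 1/4).
Summing one r·B term per recipient: 4·0.125·0.425 + 4·0.25·0.0467 + 4·0.25·0.0495 = 0.3087.
0.3087 < 0.69: the indirect benefit is less than the cost.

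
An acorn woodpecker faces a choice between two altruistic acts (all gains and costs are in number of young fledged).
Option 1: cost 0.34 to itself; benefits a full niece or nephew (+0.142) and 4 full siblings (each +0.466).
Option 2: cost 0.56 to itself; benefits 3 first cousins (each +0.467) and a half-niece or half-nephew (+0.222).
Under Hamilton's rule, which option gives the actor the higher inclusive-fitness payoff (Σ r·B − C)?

Option 1: r to a full niece or nephew = 0.25.
Option 1: r to a full sibling = 0.5.
Option 1: Σ r·B − C = (1·0.25·0.142 + 4·0.5·0.466) − 0.34 = 0.6275.
Option 2: r to a first cousin = 0.125.
Option 2: r to a half-niece or half-nephew = 0.125.
Option 2: Σ r·B − C = (3·0.125·0.467 + 1·0.125·0.222) − 0.56 = -0.357125.
Option 1 has the higher net inclusive-fitness payoff.

Option 1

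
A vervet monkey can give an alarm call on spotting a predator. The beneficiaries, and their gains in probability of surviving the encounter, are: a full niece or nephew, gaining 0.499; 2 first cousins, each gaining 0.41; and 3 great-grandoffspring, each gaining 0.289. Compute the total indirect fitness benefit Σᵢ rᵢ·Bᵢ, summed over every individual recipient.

0.335625

r to a full niece or nephew = 1/4 (full aunt/uncle↔niece/nephew: two paths of length 3 through the shared grandparent pair: r = 2·(1/2)^3 = 1/4).
r to a first cousin = 0.125 (first cousins share one grandparent pair — two paths of length 4: r = 2·(1/2)^4 = 1/8).
r to a great-grandoffspring = 0.125 (three parent–offspring links: r = (1/2)^3 = 1/8).
Summing one r·B term per recipient: 1·0.25·0.499 + 2·0.125·0.41 + 3·0.125·0.289 = 0.335625.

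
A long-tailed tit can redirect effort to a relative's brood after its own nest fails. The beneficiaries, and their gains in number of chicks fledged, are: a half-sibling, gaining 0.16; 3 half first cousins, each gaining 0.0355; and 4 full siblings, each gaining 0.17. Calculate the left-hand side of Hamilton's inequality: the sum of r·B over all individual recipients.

0.38665625

r to a half-sibling = 1/4 (half-sibs share one parent — one path of length 2: r = (1/2)^2 = 1/4).
r to a half first cousin = 1/16 (half first cousins share one grandparent — one path of length 4: r = (1/2)^4 = 1/16).
r to a full sibling = 1/2 (full sibs share both parents — two paths of length 2: r = 2·(1/2)^2 = 1/2).
Summing one r·B term per recipient: 1·0.25·0.16 + 3·0.0625·0.0355 + 4·0.5·0.17 = 0.38665625.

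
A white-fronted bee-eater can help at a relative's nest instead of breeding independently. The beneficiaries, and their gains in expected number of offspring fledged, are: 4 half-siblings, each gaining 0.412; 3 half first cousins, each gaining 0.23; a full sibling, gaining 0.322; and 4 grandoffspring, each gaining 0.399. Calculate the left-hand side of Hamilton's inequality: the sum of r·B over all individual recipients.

1.015125

r to a half-sibling = 1/4 (half-sibs share one parent — one path of length 2: r = (1/2)^2 = 1/4).
r to a half first cousin = 1/16 (half first cousins share one grandparent — one path of length 4: r = (1/2)^4 = 1/16).
r to a full sibling = 0.5 (full sibs share both parents — two paths of length 2: r = 2·(1/2)^2 = 1/2).
r to a grandoffspring = 0.25 (two parent–offspring links: r = (1/2)^2 = 1/4).
Summing one r·B term per recipient: 4·0.25·0.412 + 3·0.0625·0.23 + 1·0.5·0.322 + 4·0.25·0.399 = 1.015125.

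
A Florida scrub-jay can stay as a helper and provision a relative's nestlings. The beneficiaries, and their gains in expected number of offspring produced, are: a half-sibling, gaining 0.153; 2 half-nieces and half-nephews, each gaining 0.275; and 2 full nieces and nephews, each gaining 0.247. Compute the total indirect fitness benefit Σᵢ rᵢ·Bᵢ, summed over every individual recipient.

r to a half-sibling = 1/4 (half-sibs share one parent — one path of length 2: r = (1/2)^2 = 1/4).
r to a half-niece or half-nephew = 1/8 (half-aunt/uncle↔niece/nephew: one path of length 3: r = (1/2)^3 = 1/8).
r to a full niece or nephew = 1/4 (full aunt/uncle↔niece/nephew: two paths of length 3 through the shared grandparent pair: r = 2·(1/2)^3 = 1/4).
Summing one r·B term per recipient: 1·0.25·0.153 + 2·0.125·0.275 + 2·0.25·0.247 = 0.2305.

0.2305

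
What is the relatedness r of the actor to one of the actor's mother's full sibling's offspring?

Each parent–offspring link contributes a factor of 1/2, and independent paths through distinct common ancestors add.
First cousins share one grandparent pair — two paths of length 4: r = 2·(1/2)^4 = 1/8.

0.125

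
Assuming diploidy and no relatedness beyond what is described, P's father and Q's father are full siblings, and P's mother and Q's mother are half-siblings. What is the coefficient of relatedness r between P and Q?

With two independent routes of shared ancestry, r is the sum of the two contributions.
P and Q are related in two ways: first cousins through their fathers (r = 1/8) and half first cousins through their mothers (r = 1/16).
r = 1/8 + 1/16 = 0.1875.

0.1875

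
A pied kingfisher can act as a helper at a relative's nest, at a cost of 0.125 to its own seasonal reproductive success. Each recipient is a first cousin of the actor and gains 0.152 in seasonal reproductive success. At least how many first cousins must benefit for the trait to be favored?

7

r to a first cousin = 1/8 (first cousins share one grandparent pair — two paths of length 4: r = 2·(1/2)^4 = 1/8).
Hamilton's rule: n·r·B > C  ⇒  n > C/(r·B) = 0.125/(0.125·0.152) = 6.579.
The smallest integer exceeding 6.579 is 7.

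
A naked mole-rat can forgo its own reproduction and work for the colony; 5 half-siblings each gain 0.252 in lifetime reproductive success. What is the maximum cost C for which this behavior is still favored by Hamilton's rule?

r to a half-sibling = 1/4 (half-sibs share one parent — one path of length 2: r = (1/2)^2 = 1/4).
Hamilton's rule: n·r·B > C, so the trait is favored while C < n·r·B = 5·0.25·0.252 = 0.315.

0.315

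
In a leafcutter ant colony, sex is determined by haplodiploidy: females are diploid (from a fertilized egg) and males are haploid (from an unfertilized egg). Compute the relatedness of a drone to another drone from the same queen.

0.5

Haploid brothers each carry a random half of the queen's diploid genome, so on average they share half: r = 1/2.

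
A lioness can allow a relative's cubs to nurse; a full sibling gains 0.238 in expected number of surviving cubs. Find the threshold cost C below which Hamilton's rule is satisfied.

0.119

r to a full sibling = 1/2 (full sibs share both parents — two paths of length 2: r = 2·(1/2)^2 = 1/2).
Hamilton's rule: n·r·B > C, so the trait is favored while C < n·r·B = 1·0.5·0.238 = 0.119.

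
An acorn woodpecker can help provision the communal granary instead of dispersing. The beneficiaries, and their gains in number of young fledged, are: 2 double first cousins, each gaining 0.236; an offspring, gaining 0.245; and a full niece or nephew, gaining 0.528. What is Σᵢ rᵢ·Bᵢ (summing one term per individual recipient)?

0.3725

r to a double first cousin = 1/4 (double first cousins share both grandparent pairs — four paths of length 4: r = 4·(1/2)^4 = 1/4).
r to an offspring = 1/2 (one parent–offspring link: r = (1/2)^1 = 1/2).
r to a full niece or nephew = 0.25 (full aunt/uncle↔niece/nephew: two paths of length 3 through the shared grandparent pair: r = 2·(1/2)^3 = 1/4).
Summing one r·B term per recipient: 2·0.25·0.236 + 1·0.5·0.245 + 1·0.25·0.528 = 0.3725.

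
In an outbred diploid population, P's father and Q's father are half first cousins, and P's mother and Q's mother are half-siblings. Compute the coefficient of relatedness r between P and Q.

Wright's path rule: contributions from independent ancestry routes add.
P and Q are related in two ways: half second cousins through their fathers (r = 1/64) and half first cousins through their mothers (r = 1/16).
r = 1/64 + 1/16 = 0.078125.

0.078125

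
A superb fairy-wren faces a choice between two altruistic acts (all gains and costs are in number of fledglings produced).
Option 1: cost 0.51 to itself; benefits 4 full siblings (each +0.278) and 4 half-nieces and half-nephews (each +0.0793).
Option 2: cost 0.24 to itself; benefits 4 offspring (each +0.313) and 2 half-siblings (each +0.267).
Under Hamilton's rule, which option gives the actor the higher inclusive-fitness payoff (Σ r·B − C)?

Option 1: r to a full sibling = 0.5.
Option 1: r to a half-niece or half-nephew = 0.125.
Option 1: Σ r·B − C = (4·0.5·0.278 + 4·0.125·0.0793) − 0.51 = 0.08565.
Option 2: r to an offspring = 0.5.
Option 2: r to a half-sibling = 0.25.
Option 2: Σ r·B − C = (4·0.5·0.313 + 2·0.25·0.267) − 0.24 = 0.5195.
Option 2 has the higher net inclusive-fitness payoff.

Option 2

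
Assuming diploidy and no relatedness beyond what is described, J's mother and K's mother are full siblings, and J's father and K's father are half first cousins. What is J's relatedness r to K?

Relatedness sums over independent paths through distinct common ancestors.
J and K are related in two ways: first cousins through their mothers (r = 1/8) and half second cousins through their fathers (r = 1/64).
r = 1/8 + 1/64 = 0.140625.

0.140625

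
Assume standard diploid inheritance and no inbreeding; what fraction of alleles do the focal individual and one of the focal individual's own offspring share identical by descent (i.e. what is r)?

0.5

Each parent–offspring link contributes a factor of 1/2, and independent paths through distinct common ancestors add.
One parent–offspring link: r = (1/2)^1 = 1/2.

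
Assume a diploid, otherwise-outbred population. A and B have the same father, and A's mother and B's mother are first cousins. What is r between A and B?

Independent pedigree routes through distinct common ancestors add.
A and B are related in two ways: half-sibs through their shared father (r = 1/4) and second cousins through their mothers (r = 1/32).
r = 1/4 + 1/32 = 9/32 = 0.28125.

0.28125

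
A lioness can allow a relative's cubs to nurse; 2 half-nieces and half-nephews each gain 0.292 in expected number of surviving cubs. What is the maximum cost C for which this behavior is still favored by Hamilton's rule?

0.073

r to a half-niece or half-nephew = 0.125 (half-aunt/uncle↔niece/nephew: one path of length 3: r = (1/2)^3 = 1/8).
Hamilton's rule: n·r·B > C, so the trait is favored while C < n·r·B = 2·0.125·0.292 = 0.073.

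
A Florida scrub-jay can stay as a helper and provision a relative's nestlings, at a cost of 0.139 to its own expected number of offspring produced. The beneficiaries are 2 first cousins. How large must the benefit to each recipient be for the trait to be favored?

0.556

r to a first cousin = 0.125 (first cousins share one grandparent pair — two paths of length 4: r = 2·(1/2)^4 = 1/8).
Hamilton's rule with n recipients of equal r: n·r·B > C, so B > C/(n·r) = 0.139/(2·0.125) = 0.556.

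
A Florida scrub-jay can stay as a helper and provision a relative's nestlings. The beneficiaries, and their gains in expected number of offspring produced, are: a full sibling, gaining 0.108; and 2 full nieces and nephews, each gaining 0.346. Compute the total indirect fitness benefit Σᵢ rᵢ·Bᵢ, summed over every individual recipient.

0.227

r to a full sibling = 1/2 (full sibs share both parents — two paths of length 2: r = 2·(1/2)^2 = 1/2).
r to a full niece or nephew = 1/4 (full aunt/uncle↔niece/nephew: two paths of length 3 through the shared grandparent pair: r = 2·(1/2)^3 = 1/4).
Summing one r·B term per recipient: 1·0.5·0.108 + 2·0.25·0.346 = 0.227.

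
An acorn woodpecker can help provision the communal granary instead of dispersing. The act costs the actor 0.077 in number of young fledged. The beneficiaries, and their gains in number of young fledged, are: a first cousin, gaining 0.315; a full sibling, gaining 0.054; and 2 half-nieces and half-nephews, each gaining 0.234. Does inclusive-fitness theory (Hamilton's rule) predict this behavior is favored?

Hamilton's rule: the trait is favored when the sum of r·B over every recipient exceeds the actor's cost C.
r to a first cousin = 1/8 (first cousins share one grandparent pair — two paths of length 4: r = 2·(1/2)^4 = 1/8).
r to a full sibling = 0.5 (full sibs share both parents — two paths of length 2: r = 2·(1/2)^2 = 1/2).
r to a half-niece or half-nephew = 1/8 (half-aunt/uncle↔niece/nephew: one path of length 3: r = (1/2)^3 = 1/8).
Summing one r·B term per recipient: 1·0.125·0.315 + 1·0.5·0.054 + 2·0.125·0.234 = 0.124875.
0.124875 > 0.077: the indirect benefit exceeds the cost.

Yes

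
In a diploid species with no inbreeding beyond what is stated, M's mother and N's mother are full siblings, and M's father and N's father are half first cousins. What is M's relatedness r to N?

Independent pedigree routes through distinct common ancestors add.
M and N are related in two ways: first cousins through their mothers (r = 1/8) and half second cousins through their fathers (r = 1/64).
r = 1/8 + 1/64 = 0.140625.

0.140625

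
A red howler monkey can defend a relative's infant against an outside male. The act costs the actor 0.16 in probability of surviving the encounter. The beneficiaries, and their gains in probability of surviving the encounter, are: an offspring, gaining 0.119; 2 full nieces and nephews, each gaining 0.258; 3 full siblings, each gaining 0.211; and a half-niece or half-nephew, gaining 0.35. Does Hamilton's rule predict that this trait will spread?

Yes

Hamilton's rule: the trait is favored when the sum of r·B over every recipient exceeds the actor's cost C.
r to an offspring = 1/2 (one parent–offspring link: r = (1/2)^1 = 1/2).
r to a full niece or nephew = 1/4 (full aunt/uncle↔niece/nephew: two paths of length 3 through the shared grandparent pair: r = 2·(1/2)^3 = 1/4).
r to a full sibling = 1/2 (full sibs share both parents — two paths of length 2: r = 2·(1/2)^2 = 1/2).
r to a half-niece or half-nephew = 0.125 (half-aunt/uncle↔niece/nephew: one path of length 3: r = (1/2)^3 = 1/8).
Summing one r·B term per recipient: 1·0.5·0.119 + 2·0.25·0.258 + 3·0.5·0.211 + 1·0.125·0.35 = 0.54875.
0.54875 > 0.16: the indirect benefit exceeds the cost.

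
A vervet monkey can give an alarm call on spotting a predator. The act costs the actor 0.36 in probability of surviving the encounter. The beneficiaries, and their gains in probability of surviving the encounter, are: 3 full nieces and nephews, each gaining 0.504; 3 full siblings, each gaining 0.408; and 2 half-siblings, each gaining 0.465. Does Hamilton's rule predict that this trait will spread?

Hamilton's rule: the trait is favored when the sum of r·B over every recipient exceeds the actor's cost C.
r to a full niece or nephew = 0.25 (full aunt/uncle↔niece/nephew: two paths of length 3 through the shared grandparent pair: r = 2·(1/2)^3 = 1/4).
r to a full sibling = 0.5 (full sibs share both parents — two paths of length 2: r = 2·(1/2)^2 = 1/2).
r to a half-sibling = 1/4 (half-sibs share one parent — one path of length 2: r = (1/2)^2 = 1/4).
Summing one r·B term per recipient: 3·0.25·0.504 + 3·0.5·0.408 + 2·0.25·0.465 = 1.2225.
1.2225 > 0.36: the indirect benefit exceeds the cost.

Yes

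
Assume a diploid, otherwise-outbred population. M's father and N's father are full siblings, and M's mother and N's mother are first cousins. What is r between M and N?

0.15625

Relatedness sums over independent paths through distinct common ancestors.
M and N are related in two ways: first cousins through their fathers (r = 1/8) and second cousins through their mothers (r = 1/32).
r = 1/8 + 1/32 = 0.15625.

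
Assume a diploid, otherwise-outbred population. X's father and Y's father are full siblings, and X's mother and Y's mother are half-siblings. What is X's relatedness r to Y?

Relatedness sums over independent paths through distinct common ancestors.
X and Y are related in two ways: first cousins through their fathers (r = 1/8) and half first cousins through their mothers (r = 1/16).
r = 1/8 + 1/16 = 3/16 = 0.1875.

0.1875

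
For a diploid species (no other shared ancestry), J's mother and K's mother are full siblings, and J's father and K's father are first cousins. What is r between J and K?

Wright's path rule: contributions from independent ancestry routes add.
J and K are related in two ways: first cousins through their mothers (r = 1/8) and second cousins through their fathers (r = 1/32).
r = 1/8 + 1/32 = 5/32 = 0.15625.

0.15625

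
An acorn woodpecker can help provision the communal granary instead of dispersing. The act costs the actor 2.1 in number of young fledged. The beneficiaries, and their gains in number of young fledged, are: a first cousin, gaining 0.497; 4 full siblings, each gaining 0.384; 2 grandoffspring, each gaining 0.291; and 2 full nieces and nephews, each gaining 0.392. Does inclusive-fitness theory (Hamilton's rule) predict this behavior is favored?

Hamilton's rule: the trait is favored when the sum of r·B over every recipient exceeds the actor's cost C.
r to a first cousin = 1/8 (first cousins share one grandparent pair — two paths of length 4: r = 2·(1/2)^4 = 1/8).
r to a full sibling = 0.5 (full sibs share both parents — two paths of length 2: r = 2·(1/2)^2 = 1/2).
r to a grandoffspring = 0.25 (two parent–offspring links: r = (1/2)^2 = 1/4).
r to a full niece or nephew = 1/4 (full aunt/uncle↔niece/nephew: two paths of length 3 through the shared grandparent pair: r = 2·(1/2)^3 = 1/4).
Summing one r·B term per recipient: 1·0.125·0.497 + 4·0.5·0.384 + 2·0.25·0.291 + 2·0.25·0.392 = 1.171625.
1.171625 < 2.1: the indirect benefit is less than the cost.

No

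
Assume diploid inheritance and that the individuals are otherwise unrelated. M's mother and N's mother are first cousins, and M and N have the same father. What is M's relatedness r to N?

Independent pedigree routes through distinct common ancestors add.
M and N are related in two ways: second cousins through their mothers (r = 1/32) and half-sibs through their shared father (r = 1/4).
r = 1/32 + 1/4 = 9/32 = 0.28125.

0.28125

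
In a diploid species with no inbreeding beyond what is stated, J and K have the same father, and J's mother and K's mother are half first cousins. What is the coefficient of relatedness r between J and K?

0.265625

Independent pedigree routes through distinct common ancestors add.
J and K are related in two ways: half-sibs through their shared father (r = 1/4) and half second cousins through their mothers (r = 1/64).
r = 1/4 + 1/64 = 0.265625.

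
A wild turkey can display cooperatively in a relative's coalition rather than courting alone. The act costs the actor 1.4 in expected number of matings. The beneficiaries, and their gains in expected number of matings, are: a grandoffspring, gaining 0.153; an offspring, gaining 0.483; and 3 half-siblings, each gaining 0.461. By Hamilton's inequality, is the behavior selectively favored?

No

Hamilton's rule: the trait is favored when the sum of r·B over every recipient exceeds the actor's cost C.
r to a grandoffspring = 1/4 (two parent–offspring links: r = (1/2)^2 = 1/4).
r to an offspring = 0.5 (one parent–offspring link: r = (1/2)^1 = 1/2).
r to a half-sibling = 1/4 (half-sibs share one parent — one path of length 2: r = (1/2)^2 = 1/4).
Summing one r·B term per recipient: 1·0.25·0.153 + 1·0.5·0.483 + 3·0.25·0.461 = 0.6255.
0.6255 < 1.4: the indirect benefit is less than the cost.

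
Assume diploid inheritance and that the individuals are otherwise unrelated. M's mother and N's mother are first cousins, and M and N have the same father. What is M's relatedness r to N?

With two independent routes of shared ancestry, r is the sum of the two contributions.
M and N are related in two ways: second cousins through their mothers (r = 1/32) and half-sibs through their shared father (r = 1/4).
r = 1/32 + 1/4 = 0.28125.

0.28125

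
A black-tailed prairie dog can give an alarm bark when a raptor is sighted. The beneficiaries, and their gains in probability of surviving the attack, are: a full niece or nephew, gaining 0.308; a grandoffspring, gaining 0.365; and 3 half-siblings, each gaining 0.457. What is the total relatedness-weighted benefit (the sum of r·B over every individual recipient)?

r to a full niece or nephew = 1/4 (full aunt/uncle↔niece/nephew: two paths of length 3 through the shared grandparent pair: r = 2·(1/2)^3 = 1/4).
r to a grandoffspring = 0.25 (two parent–offspring links: r = (1/2)^2 = 1/4).
r to a half-sibling = 1/4 (half-sibs share one parent — one path of length 2: r = (1/2)^2 = 1/4).
Summing one r·B term per recipient: 1·0.25·0.308 + 1·0.25·0.365 + 3·0.25·0.457 = 0.511.

0.511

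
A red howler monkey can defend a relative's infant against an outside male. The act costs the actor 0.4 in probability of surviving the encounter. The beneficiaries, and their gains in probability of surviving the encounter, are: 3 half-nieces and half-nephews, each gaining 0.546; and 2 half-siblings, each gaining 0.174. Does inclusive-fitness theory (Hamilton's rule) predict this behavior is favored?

No

Hamilton's rule: the trait is favored when the sum of r·B over every recipient exceeds the actor's cost C.
r to a half-niece or half-nephew = 0.125 (half-aunt/uncle↔niece/nephew: one path of length 3: r = (1/2)^3 = 1/8).
r to a half-sibling = 1/4 (half-sibs share one parent — one path of length 2: r = (1/2)^2 = 1/4).
Summing one r·B term per recipient: 3·0.125·0.546 + 2·0.25·0.174 = 0.29175.
0.29175 < 0.4: the indirect benefit is less than the cost.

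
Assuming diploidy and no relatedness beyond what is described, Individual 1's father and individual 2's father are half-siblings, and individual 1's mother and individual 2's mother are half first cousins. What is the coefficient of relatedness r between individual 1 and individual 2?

Independent pedigree routes through distinct common ancestors add.
Individual 1 and individual 2 are related in two ways: half first cousins through their fathers (r = 1/16) and half second cousins through their mothers (r = 1/64).
r = 1/16 + 1/64 = 5/64 = 0.078125.

0.078125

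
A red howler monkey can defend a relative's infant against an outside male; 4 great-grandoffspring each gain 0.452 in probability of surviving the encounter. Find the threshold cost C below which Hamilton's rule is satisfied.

r to a great-grandoffspring = 1/8 (three parent–offspring links: r = (1/2)^3 = 1/8).
Hamilton's rule: n·r·B > C, so the trait is favored while C < n·r·B = 4·0.125·0.452 = 0.226.

0.226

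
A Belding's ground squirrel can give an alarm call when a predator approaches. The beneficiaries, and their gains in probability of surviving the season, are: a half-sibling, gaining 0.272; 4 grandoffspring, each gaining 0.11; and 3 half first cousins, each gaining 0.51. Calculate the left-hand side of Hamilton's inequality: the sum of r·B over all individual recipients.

0.273625

r to a half-sibling = 0.25 (half-sibs share one parent — one path of length 2: r = (1/2)^2 = 1/4).
r to a grandoffspring = 0.25 (two parent–offspring links: r = (1/2)^2 = 1/4).
r to a half first cousin = 1/16 (half first cousins share one grandparent — one path of length 4: r = (1/2)^4 = 1/16).
Summing one r·B term per recipient: 1·0.25·0.272 + 4·0.25·0.11 + 3·0.0625·0.51 = 0.273625.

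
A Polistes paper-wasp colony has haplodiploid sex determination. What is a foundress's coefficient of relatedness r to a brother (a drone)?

Her haploid brother carries none of their father's genes and a random half of their mother's genome; that half matches the maternal half of her own genome with probability 1/2: r = 1/2 · 1/2 = 1/4.

0.25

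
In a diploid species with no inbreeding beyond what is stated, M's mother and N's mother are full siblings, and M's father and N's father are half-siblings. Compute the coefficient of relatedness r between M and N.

0.1875

Wright's path rule: contributions from independent ancestry routes add.
M and N are related in two ways: first cousins through their mothers (r = 1/8) and half first cousins through their fathers (r = 1/16).
r = 1/8 + 1/16 = 0.1875.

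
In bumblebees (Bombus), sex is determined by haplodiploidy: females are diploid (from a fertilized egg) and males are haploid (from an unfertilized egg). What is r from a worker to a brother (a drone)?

0.25

Her haploid brother carries none of their father's genes and a random half of their mother's genome; that half matches the maternal half of her own genome with probability 1/2: r = 1/2 · 1/2 = 1/4.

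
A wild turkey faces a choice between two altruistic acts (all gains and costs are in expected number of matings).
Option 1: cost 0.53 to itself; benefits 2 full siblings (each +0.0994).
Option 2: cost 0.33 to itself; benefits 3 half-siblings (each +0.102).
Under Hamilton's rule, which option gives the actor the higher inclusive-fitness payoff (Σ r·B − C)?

Option 2

Option 1: r to a full sibling = 0.5.
Option 1: Σ r·B − C = (2·0.5·0.0994) − 0.53 = -0.4306.
Option 2: r to a half-sibling = 0.25.
Option 2: Σ r·B − C = (3·0.25·0.102) − 0.33 = -0.2535.
Option 2 has the higher net inclusive-fitness payoff.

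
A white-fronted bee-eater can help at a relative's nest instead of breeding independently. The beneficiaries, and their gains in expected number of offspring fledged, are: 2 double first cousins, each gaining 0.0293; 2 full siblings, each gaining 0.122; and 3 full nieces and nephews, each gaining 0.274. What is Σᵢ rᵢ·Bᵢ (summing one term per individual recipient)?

r to a double first cousin = 0.25 (double first cousins share both grandparent pairs — four paths of length 4: r = 4·(1/2)^4 = 1/4).
r to a full sibling = 1/2 (full sibs share both parents — two paths of length 2: r = 2·(1/2)^2 = 1/2).
r to a full niece or nephew = 1/4 (full aunt/uncle↔niece/nephew: two paths of length 3 through the shared grandparent pair: r = 2·(1/2)^3 = 1/4).
Summing one r·B term per recipient: 2·0.25·0.0293 + 2·0.5·0.122 + 3·0.25·0.274 = 0.34215.

0.34215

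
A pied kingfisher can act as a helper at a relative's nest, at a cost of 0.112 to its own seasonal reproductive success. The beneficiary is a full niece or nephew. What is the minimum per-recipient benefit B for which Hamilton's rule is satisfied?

0.448

r to a full niece or nephew = 0.25 (full aunt/uncle↔niece/nephew: two paths of length 3 through the shared grandparent pair: r = 2·(1/2)^3 = 1/4).
Hamilton's rule with n recipients of equal r: n·r·B > C, so B > C/(n·r) = 0.112/(1·0.25) = 0.448.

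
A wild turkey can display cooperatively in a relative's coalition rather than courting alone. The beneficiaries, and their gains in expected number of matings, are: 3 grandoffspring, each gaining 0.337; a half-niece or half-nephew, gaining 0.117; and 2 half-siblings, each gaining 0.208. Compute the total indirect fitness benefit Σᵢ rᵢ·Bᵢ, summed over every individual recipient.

r to a grandoffspring = 1/4 (two parent–offspring links: r = (1/2)^2 = 1/4).
r to a half-niece or half-nephew = 1/8 (half-aunt/uncle↔niece/nephew: one path of length 3: r = (1/2)^3 = 1/8).
r to a half-sibling = 0.25 (half-sibs share one parent — one path of length 2: r = (1/2)^2 = 1/4).
Summing one r·B term per recipient: 3·0.25·0.337 + 1·0.125·0.117 + 2·0.25·0.208 = 0.371375.

0.371375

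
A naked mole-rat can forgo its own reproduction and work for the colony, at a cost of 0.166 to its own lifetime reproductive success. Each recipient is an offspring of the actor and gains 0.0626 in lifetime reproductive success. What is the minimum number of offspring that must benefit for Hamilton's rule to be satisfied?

6

r to an offspring = 1/2 (one parent–offspring link: r = (1/2)^1 = 1/2).
Hamilton's rule: n·r·B > C  ⇒  n > C/(r·B) = 0.166/(0.5·0.0626) = 5.304.
The smallest integer exceeding 5.304 is 6.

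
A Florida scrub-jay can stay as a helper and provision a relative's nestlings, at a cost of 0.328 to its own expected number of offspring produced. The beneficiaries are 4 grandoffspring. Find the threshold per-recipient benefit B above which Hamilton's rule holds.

r to a grandoffspring = 0.25 (two parent–offspring links: r = (1/2)^2 = 1/4).
Hamilton's rule with n recipients of equal r: n·r·B > C, so B > C/(n·r) = 0.328/(4·0.25) = 0.328.

0.328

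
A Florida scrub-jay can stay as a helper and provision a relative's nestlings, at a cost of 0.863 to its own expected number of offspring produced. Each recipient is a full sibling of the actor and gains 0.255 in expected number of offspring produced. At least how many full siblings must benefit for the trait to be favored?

r to a full sibling = 0.5 (full sibs share both parents — two paths of length 2: r = 2·(1/2)^2 = 1/2).
Hamilton's rule: n·r·B > C  ⇒  n > C/(r·B) = 0.863/(0.5·0.255) = 6.769.
The smallest integer exceeding 6.769 is 7.

7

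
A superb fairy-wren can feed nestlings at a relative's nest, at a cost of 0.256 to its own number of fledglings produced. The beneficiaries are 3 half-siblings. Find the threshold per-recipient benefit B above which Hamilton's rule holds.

0.3413

r to a half-sibling = 1/4 (half-sibs share one parent — one path of length 2: r = (1/2)^2 = 1/4).
Hamilton's rule with n recipients of equal r: n·r·B > C, so B > C/(n·r) = 0.256/(3·0.25) = 0.3413.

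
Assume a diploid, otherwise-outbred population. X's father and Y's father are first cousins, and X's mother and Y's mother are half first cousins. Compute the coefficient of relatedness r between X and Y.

0.046875

Wright's path rule: contributions from independent ancestry routes add.
X and Y are related in two ways: second cousins through their fathers (r = 1/32) and half second cousins through their mothers (r = 1/64).
r = 1/32 + 1/64 = 0.046875.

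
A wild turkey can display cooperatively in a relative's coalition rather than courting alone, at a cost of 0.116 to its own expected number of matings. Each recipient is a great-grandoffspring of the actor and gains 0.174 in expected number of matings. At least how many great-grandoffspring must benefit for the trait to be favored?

6

r to a great-grandoffspring = 1/8 (three parent–offspring links: r = (1/2)^3 = 1/8).
Hamilton's rule: n·r·B > C  ⇒  n > C/(r·B) = 0.116/(0.125·0.174) = 5.333.
The smallest integer exceeding 5.333 is 6.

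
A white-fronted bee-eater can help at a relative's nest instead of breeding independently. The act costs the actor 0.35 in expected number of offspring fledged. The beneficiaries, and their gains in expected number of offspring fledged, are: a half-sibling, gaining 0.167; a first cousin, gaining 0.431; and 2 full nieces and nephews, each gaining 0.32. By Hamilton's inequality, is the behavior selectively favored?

No

Hamilton's rule: the trait is favored when the sum of r·B over every recipient exceeds the actor's cost C.
r to a half-sibling = 1/4 (half-sibs share one parent — one path of length 2: r = (1/2)^2 = 1/4).
r to a first cousin = 0.125 (first cousins share one grandparent pair — two paths of length 4: r = 2·(1/2)^4 = 1/8).
r to a full niece or nephew = 1/4 (full aunt/uncle↔niece/nephew: two paths of length 3 through the shared grandparent pair: r = 2·(1/2)^3 = 1/4).
Summing one r·B term per recipient: 1·0.25·0.167 + 1·0.125·0.431 + 2·0.25·0.32 = 0.255625.
0.255625 < 0.35: the indirect benefit is less than the cost.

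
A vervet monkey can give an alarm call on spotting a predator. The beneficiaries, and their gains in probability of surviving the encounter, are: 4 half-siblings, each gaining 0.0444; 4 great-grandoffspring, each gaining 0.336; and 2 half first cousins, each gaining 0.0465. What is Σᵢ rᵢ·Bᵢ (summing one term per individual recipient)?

0.2182125

r to a half-sibling = 1/4 (half-sibs share one parent — one path of length 2: r = (1/2)^2 = 1/4).
r to a great-grandoffspring = 1/8 (three parent–offspring links: r = (1/2)^3 = 1/8).
r to a half first cousin = 1/16 (half first cousins share one grandparent — one path of length 4: r = (1/2)^4 = 1/16).
Summing one r·B term per recipient: 4·0.25·0.0444 + 4·0.125·0.336 + 2·0.0625·0.0465 = 0.2182125.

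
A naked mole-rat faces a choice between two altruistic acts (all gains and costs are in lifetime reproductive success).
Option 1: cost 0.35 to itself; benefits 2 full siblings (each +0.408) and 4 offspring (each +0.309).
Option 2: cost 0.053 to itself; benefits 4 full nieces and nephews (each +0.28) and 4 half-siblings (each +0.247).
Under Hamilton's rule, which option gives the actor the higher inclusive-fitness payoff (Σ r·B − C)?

Option 1: r to a full sibling = 0.5.
Option 1: r to an offspring = 0.5.
Option 1: Σ r·B − C = (2·0.5·0.408 + 4·0.5·0.309) − 0.35 = 0.676.
Option 2: r to a full niece or nephew = 0.25.
Option 2: r to a half-sibling = 0.25.
Option 2: Σ r·B − C = (4·0.25·0.28 + 4·0.25·0.247) − 0.053 = 0.474.
Option 1 has the higher net inclusive-fitness payoff.

Option 1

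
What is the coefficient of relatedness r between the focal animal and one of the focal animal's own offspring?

Each parent–offspring link contributes a factor of 1/2, and independent paths through distinct common ancestors add.
One parent–offspring link: r = (1/2)^1 = 1/2.

0.5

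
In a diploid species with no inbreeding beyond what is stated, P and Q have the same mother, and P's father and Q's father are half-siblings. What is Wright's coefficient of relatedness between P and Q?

0.3125

Relatedness sums over independent paths through distinct common ancestors.
P and Q are related in two ways: half-sibs through their shared mother (r = 1/4) and half first cousins through their fathers (r = 1/16).
r = 1/4 + 1/16 = 0.3125.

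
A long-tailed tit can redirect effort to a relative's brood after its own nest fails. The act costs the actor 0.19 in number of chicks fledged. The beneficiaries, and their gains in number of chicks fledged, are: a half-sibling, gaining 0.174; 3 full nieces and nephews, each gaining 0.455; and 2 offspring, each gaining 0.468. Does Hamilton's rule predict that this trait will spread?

Yes

Hamilton's rule: the trait is favored when the sum of r·B over every recipient exceeds the actor's cost C.
r to a half-sibling = 1/4 (half-sibs share one parent — one path of length 2: r = (1/2)^2 = 1/4).
r to a full niece or nephew = 0.25 (full aunt/uncle↔niece/nephew: two paths of length 3 through the shared grandparent pair: r = 2·(1/2)^3 = 1/4).
r to an offspring = 0.5 (one parent–offspring link: r = (1/2)^1 = 1/2).
Summing one r·B term per recipient: 1·0.25·0.174 + 3·0.25·0.455 + 2·0.5·0.468 = 0.85275.
0.85275 > 0.19: the indirect benefit exceeds the cost.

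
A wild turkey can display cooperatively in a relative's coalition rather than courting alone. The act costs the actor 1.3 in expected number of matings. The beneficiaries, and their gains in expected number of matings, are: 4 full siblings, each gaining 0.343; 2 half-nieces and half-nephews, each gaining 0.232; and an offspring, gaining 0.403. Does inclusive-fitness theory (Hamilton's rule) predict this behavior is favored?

Hamilton's rule: the trait is favored when the sum of r·B over every recipient exceeds the actor's cost C.
r to a full sibling = 1/2 (full sibs share both parents — two paths of length 2: r = 2·(1/2)^2 = 1/2).
r to a half-niece or half-nephew = 1/8 (half-aunt/uncle↔niece/nephew: one path of length 3: r = (1/2)^3 = 1/8).
r to an offspring = 1/2 (one parent–offspring link: r = (1/2)^1 = 1/2).
Summing one r·B term per recipient: 4·0.5·0.343 + 2·0.125·0.232 + 1·0.5·0.403 = 0.9455.
0.9455 < 1.3: the indirect benefit is less than the cost.

No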